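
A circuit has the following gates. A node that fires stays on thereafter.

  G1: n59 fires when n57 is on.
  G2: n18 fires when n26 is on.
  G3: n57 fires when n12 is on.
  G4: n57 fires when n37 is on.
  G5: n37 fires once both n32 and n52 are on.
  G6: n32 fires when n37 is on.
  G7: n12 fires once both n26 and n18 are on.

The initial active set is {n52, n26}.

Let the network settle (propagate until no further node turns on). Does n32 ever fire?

No

n32 would need n37 (G6), but n37 never turns on.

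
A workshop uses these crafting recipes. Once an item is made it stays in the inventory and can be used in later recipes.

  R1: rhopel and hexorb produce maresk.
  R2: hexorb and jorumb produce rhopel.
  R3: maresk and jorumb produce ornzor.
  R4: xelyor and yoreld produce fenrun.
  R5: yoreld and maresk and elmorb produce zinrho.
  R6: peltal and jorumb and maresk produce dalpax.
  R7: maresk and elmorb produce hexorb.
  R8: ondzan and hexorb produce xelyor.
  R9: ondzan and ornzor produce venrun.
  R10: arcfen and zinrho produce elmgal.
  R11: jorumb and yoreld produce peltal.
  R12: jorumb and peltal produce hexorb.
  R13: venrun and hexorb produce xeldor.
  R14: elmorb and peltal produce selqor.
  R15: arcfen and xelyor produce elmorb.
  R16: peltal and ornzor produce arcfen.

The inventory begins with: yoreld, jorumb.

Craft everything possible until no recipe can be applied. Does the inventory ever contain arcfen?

Yes

Using R11, jorumb and yoreld make peltal.
jorumb and peltal → hexorb (R12).
hexorb and jorumb → rhopel (R2).
Using R1, rhopel and hexorb make maresk.
maresk and jorumb → ornzor (R3).
peltal and ornzor → arcfen (R16).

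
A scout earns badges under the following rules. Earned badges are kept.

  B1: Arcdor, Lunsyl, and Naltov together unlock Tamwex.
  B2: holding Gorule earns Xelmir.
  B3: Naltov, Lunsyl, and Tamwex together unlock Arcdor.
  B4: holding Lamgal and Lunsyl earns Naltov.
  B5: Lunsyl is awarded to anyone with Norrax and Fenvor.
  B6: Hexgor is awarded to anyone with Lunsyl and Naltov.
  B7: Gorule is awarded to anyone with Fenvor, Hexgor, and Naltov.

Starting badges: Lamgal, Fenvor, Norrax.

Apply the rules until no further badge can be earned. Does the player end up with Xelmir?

With Norrax and Fenvor, Lunsyl is earned (B5).
With Lamgal and Lunsyl, Naltov is earned (B4).
With Lunsyl and Naltov, Hexgor is earned (B6).
With Fenvor, Hexgor, and Naltov, Gorule is earned (B7).
With Gorule, Xelmir is earned (B2).

Yes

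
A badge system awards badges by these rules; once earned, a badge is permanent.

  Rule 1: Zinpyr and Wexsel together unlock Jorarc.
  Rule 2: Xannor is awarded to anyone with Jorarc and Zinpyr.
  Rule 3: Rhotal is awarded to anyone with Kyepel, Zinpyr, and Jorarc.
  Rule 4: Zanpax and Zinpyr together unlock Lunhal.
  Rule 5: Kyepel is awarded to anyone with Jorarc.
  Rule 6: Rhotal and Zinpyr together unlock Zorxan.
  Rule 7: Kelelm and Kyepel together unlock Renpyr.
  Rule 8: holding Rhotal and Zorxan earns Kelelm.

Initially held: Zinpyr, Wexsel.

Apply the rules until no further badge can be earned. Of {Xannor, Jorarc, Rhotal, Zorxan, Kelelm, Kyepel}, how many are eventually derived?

6

With Zinpyr and Wexsel, Jorarc is earned (Rule 1).
With Jorarc, Kyepel is earned (Rule 5).
With Jorarc and Zinpyr, Xannor is earned (Rule 2).
With Kyepel, Zinpyr, and Jorarc, Rhotal is earned (Rule 3).
With Rhotal and Zinpyr, Zorxan is earned (Rule 6).
With Rhotal and Zorxan, Kelelm is earned (Rule 8).
Xannor: reached.
Jorarc: reached.
Rhotal: reached.
Zorxan: reached.
Kelelm: reached.
Kyepel: reached.
All 6 are reached.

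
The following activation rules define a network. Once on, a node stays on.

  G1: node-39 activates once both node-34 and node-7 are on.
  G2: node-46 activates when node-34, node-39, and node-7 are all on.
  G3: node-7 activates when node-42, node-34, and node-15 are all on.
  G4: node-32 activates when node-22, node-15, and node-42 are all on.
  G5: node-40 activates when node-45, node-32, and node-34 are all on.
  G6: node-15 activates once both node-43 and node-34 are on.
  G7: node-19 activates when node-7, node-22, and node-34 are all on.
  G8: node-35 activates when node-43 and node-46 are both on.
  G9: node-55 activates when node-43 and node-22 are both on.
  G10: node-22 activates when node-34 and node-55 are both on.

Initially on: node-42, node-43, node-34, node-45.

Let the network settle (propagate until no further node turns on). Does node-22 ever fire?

No

node-22 would need node-34 and node-55 (G10), but node-55 never turns on.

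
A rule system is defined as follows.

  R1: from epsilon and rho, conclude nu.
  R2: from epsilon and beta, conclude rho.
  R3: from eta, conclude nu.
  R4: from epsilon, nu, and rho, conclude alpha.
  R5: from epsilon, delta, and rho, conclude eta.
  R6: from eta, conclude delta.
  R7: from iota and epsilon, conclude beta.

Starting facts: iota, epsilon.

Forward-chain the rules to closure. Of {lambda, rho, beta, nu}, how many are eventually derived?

iota and epsilon hold, so beta follows (R7).
From epsilon and beta, R2 gives rho.
epsilon and rho hold, so nu follows (R1).
No rule produces lambda, and it is not given.
rho: reached.
beta: reached.
nu: reached.
Reached: rho, beta, and nu — 3 of the 4.

3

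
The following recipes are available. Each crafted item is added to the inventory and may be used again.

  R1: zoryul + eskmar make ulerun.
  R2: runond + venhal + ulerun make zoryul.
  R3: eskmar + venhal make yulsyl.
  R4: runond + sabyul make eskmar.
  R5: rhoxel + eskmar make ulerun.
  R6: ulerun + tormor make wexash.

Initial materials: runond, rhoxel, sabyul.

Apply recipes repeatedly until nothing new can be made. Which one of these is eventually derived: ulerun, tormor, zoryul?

ulerun

runond + sabyul → eskmar (R4).
rhoxel + eskmar → ulerun (R5).
zoryul would need runond, venhal, and ulerun (R2), but venhal is never obtained. No rule produces tormor, and it is not given.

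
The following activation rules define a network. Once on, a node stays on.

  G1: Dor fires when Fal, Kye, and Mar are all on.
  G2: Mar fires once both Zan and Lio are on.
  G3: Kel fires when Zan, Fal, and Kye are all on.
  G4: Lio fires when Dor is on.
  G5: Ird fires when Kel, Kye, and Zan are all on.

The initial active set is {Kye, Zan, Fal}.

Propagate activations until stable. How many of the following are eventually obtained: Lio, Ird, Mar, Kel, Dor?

2

Zan, Fal, and Kye are on, so Kel fires (G3).
G5: Kel, Kye, and Zan on → Ird on.
Lio would need Dor (G4), but Dor never turns on.
Ird: reached.
Mar would need Zan and Lio (G2), but Lio never turns on.
Kel: reached.
Dor would need Fal, Kye, and Mar (G1), but Mar never turns on.
Reached: Ird and Kel — 2 of the 5.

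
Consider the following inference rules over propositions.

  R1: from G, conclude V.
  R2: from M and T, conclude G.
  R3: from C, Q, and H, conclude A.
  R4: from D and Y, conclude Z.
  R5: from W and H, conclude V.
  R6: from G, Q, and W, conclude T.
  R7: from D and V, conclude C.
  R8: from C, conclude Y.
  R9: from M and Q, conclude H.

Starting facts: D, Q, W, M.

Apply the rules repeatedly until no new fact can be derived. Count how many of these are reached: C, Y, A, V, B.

4

From M and Q, R9 gives H.
From W and H, R5 gives V.
From D and V, R7 gives C.
C holds, so Y follows (R8).
C, Q, and H hold, so A follows (R3).
C: reached.
Y: reached.
A: reached.
V: reached.
No rule produces B, and it is not given.
Reached: C, Y, A, and V — 4 of the 5.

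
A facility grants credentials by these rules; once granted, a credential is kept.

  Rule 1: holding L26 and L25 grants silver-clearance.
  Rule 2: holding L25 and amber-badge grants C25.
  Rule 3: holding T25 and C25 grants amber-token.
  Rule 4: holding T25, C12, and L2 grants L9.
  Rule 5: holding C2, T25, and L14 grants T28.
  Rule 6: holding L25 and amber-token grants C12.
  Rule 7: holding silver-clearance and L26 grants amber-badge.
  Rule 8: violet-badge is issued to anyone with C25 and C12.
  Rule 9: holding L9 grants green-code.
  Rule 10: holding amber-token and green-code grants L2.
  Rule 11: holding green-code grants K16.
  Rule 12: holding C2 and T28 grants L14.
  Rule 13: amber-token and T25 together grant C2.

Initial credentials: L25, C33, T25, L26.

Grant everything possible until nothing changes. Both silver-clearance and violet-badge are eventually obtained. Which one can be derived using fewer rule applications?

silver-clearance: Holding L26 and L25 grants silver-clearance (Rule 1). [1 rule application]
violet-badge: Holding L26 and L25 grants silver-clearance (Rule 1). Holding silver-clearance and L26 grants amber-badge (Rule 7). Holding L25 and amber-badge grants C25 (Rule 2). Holding T25 and C25 grants amber-token (Rule 3). Holding L25 and amber-token grants C12 (Rule 6). Holding C25 and C12 grants violet-badge (Rule 8). [6 rule applications]
silver-clearance needs fewer.

silver-clearance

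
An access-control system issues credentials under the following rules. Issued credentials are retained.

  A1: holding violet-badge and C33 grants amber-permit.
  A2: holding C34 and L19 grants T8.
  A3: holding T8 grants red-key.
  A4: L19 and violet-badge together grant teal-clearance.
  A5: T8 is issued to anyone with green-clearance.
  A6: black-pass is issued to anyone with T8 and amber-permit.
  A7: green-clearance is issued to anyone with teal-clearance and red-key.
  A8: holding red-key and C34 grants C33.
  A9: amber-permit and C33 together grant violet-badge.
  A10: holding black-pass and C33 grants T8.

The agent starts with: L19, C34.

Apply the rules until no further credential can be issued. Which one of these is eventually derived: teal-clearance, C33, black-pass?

C33

Holding C34 and L19 grants T8 (A2).
Holding T8 grants red-key (A3).
Holding red-key and C34 grants C33 (A8).
teal-clearance would need L19 and violet-badge (A4), but violet-badge is never granted. black-pass would need T8 and amber-permit (A6), but amber-permit is never granted.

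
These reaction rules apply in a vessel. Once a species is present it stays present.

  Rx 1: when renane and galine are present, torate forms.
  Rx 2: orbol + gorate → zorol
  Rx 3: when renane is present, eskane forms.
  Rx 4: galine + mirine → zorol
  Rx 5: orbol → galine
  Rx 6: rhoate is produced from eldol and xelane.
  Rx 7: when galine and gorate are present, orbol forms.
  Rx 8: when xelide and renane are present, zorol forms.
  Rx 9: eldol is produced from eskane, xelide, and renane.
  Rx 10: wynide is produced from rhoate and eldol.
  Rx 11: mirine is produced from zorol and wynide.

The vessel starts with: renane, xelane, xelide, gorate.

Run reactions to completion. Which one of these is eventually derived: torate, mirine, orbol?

mirine

xelide and renane present → zorol forms (Rx 8).
renane present → eskane forms (Rx 3).
eskane, xelide, and renane present → eldol forms (Rx 9).
eldol and xelane present → rhoate forms (Rx 6).
rhoate and eldol present → wynide forms (Rx 10).
zorol and wynide present → mirine forms (Rx 11).
torate would need renane and galine (Rx 1), but galine never forms. orbol would need galine and gorate (Rx 7), but galine never forms.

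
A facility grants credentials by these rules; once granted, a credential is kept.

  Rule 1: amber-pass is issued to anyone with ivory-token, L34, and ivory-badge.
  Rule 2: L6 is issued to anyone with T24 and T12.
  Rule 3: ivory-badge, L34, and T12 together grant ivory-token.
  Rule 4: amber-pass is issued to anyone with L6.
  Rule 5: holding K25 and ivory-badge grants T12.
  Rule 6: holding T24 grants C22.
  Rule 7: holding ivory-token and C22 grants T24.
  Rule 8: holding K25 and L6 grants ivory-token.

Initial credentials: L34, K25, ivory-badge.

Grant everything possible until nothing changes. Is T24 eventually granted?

No

T24 would need ivory-token and C22 (Rule 7), but C22 is never granted.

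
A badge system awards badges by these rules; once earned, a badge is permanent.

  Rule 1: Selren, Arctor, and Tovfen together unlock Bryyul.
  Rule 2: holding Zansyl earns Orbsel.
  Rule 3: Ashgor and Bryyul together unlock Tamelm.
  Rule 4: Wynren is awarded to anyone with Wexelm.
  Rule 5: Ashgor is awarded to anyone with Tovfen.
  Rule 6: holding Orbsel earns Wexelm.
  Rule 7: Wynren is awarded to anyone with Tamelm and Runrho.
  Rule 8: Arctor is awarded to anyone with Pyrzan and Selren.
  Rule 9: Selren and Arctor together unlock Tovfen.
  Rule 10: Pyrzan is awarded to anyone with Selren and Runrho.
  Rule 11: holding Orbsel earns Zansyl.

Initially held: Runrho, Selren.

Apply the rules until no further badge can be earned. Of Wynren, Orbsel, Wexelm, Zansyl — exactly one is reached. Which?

Wynren

With Selren and Runrho, Pyrzan is earned (Rule 10).
With Pyrzan and Selren, Arctor is earned (Rule 8).
With Selren and Arctor, Tovfen is earned (Rule 9).
With Tovfen, Ashgor is earned (Rule 5).
With Selren, Arctor, and Tovfen, Bryyul is earned (Rule 1).
With Ashgor and Bryyul, Tamelm is earned (Rule 3).
With Tamelm and Runrho, Wynren is earned (Rule 7).
Orbsel would need Zansyl (Rule 2), but Zansyl is never earned. Zansyl would need Orbsel (Rule 11), but Orbsel is never earned. Wexelm would need Orbsel (Rule 6), but Orbsel is never earned.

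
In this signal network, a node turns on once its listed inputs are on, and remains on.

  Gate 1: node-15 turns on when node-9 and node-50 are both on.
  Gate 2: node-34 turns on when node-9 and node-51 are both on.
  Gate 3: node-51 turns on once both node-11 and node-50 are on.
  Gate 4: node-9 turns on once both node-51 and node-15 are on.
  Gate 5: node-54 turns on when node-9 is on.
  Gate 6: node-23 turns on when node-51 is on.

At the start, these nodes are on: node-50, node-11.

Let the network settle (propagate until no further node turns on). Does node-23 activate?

Yes

Gate 3: node-11 and node-50 on → node-51 on.
Gate 6: node-51 on → node-23 on.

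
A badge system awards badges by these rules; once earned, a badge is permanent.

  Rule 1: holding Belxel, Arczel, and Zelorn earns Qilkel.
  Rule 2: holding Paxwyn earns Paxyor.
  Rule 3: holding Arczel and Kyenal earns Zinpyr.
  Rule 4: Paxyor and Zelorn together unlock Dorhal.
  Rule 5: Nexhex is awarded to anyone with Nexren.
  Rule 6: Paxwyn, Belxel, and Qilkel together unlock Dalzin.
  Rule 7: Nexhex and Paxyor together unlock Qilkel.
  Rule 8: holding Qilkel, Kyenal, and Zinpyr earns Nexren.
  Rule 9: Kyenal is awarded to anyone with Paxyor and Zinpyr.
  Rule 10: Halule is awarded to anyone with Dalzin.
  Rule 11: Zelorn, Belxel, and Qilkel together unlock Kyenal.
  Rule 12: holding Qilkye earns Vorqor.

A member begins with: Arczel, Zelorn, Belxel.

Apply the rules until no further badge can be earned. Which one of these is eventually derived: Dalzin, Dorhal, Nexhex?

With Belxel, Arczel, and Zelorn, Qilkel is earned (Rule 1).
With Zelorn, Belxel, and Qilkel, Kyenal is earned (Rule 11).
With Arczel and Kyenal, Zinpyr is earned (Rule 3).
With Qilkel, Kyenal, and Zinpyr, Nexren is earned (Rule 8).
With Nexren, Nexhex is earned (Rule 5).
Dorhal would need Paxyor and Zelorn (Rule 4), but Paxyor is never earned. Dalzin would need Paxwyn, Belxel, and Qilkel (Rule 6), but Paxwyn is never earned.

Nexhex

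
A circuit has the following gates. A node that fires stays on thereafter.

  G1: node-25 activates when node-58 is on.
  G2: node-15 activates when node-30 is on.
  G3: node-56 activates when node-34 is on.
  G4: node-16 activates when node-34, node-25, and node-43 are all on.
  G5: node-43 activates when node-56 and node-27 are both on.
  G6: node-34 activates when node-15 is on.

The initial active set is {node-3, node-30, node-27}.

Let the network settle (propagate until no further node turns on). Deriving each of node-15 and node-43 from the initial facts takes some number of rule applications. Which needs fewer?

node-15

node-15: node-30 is on, so node-15 activates (G2). [1 rule application]
node-43: node-30 is on, so node-15 activates (G2). node-15 is on, so node-34 activates (G6). G3: node-34 on → node-56 on. G5: node-56 and node-27 on → node-43 on. [4 rule applications]
node-15 needs fewer.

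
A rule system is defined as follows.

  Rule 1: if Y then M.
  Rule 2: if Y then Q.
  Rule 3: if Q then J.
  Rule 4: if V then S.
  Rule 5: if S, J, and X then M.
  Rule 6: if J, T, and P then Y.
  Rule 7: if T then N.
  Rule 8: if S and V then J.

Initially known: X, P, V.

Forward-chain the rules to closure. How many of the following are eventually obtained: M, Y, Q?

1

From V, Rule 4 gives S.
From S and V, Rule 8 gives J.
From S, J, and X, Rule 5 gives M.
M: reached.
Y would need J, T, and P (Rule 6), but T is never established.
Q would need Y (Rule 2), but Y is never established.
Reached: M — 1 of the 3.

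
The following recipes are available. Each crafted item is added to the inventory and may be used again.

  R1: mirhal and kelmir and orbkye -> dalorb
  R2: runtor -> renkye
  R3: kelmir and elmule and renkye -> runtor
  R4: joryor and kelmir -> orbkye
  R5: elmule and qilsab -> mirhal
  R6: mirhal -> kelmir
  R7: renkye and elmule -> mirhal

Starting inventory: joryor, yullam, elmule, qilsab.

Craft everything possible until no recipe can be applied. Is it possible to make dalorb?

Yes

elmule and qilsab -> mirhal (R5).
mirhal -> kelmir (R6).
joryor and kelmir -> orbkye (R4).
Using R1, mirhal, kelmir, and orbkye make dalorb.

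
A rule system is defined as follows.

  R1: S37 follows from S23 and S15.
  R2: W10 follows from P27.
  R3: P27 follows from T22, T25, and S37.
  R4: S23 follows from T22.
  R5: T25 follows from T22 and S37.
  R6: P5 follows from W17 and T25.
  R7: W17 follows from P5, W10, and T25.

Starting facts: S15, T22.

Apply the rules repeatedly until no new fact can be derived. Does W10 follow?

T22 holds, so S23 follows (R4).
S23 and S15 hold, so S37 follows (R1).
T22 and S37 hold, so T25 follows (R5).
From T22, T25, and S37, R3 gives P27.
P27 holds, so W10 follows (R2).

Yes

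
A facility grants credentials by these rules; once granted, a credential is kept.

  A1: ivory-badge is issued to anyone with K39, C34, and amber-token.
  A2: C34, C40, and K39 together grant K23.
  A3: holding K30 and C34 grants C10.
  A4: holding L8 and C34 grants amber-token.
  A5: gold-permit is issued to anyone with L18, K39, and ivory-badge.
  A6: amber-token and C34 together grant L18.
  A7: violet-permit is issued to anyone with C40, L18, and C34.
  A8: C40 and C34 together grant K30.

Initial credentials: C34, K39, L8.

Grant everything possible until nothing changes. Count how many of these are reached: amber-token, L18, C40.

Holding L8 and C34 grants amber-token (A4).
Holding amber-token and C34 grants L18 (A6).
amber-token: reached.
L18: reached.
No rule produces C40, and it is not given.
Reached: amber-token and L18 — 2 of the 3.

2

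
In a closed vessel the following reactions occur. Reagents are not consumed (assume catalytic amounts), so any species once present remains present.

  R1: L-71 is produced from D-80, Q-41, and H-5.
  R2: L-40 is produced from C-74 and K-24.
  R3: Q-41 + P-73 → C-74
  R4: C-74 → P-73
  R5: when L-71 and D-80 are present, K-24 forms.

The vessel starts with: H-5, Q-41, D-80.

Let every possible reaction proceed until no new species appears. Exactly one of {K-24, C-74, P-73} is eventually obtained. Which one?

D-80, Q-41, and H-5 present → L-71 forms (R1).
L-71 and D-80 present → K-24 forms (R5).
P-73 would need C-74 (R4), but C-74 never forms. C-74 would need Q-41 and P-73 (R3), but P-73 never forms.

K-24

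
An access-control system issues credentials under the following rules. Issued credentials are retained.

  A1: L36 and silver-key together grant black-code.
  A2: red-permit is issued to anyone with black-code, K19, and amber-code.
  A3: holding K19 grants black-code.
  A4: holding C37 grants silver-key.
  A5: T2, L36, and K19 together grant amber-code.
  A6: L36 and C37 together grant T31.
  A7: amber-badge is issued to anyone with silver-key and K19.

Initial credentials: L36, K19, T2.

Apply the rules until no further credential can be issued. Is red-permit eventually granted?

Holding K19 grants black-code (A3).
Holding T2, L36, and K19 grants amber-code (A5).
Holding black-code, K19, and amber-code grants red-permit (A2).

Yes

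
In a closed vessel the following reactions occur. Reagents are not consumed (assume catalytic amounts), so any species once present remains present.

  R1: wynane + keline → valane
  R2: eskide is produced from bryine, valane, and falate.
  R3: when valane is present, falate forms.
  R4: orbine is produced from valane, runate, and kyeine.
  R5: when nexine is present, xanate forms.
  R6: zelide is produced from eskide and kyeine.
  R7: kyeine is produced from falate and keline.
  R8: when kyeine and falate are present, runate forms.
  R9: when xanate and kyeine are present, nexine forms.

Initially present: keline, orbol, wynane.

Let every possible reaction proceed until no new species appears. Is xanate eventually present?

xanate would need nexine (R5), but nexine never forms.

No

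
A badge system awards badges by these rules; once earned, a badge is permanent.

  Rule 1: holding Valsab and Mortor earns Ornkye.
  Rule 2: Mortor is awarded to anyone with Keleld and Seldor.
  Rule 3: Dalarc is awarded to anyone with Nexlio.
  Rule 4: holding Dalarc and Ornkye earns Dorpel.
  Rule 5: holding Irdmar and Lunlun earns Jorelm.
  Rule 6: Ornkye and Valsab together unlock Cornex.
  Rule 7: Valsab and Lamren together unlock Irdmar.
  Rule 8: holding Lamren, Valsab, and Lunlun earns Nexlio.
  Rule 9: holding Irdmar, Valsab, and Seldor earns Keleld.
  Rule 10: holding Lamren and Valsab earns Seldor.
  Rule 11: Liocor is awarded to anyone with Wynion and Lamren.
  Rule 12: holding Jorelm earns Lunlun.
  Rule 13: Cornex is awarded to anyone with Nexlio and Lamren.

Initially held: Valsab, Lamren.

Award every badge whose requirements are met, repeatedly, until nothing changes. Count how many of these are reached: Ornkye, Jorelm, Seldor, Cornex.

3

With Lamren and Valsab, Seldor is earned (Rule 10).
With Valsab and Lamren, Irdmar is earned (Rule 7).
With Irdmar, Valsab, and Seldor, Keleld is earned (Rule 9).
With Keleld and Seldor, Mortor is earned (Rule 2).
With Valsab and Mortor, Ornkye is earned (Rule 1).
With Ornkye and Valsab, Cornex is earned (Rule 6).
Ornkye: reached.
Jorelm would need Irdmar and Lunlun (Rule 5), but Lunlun is never earned.
Seldor: reached.
Cornex: reached.
Reached: Ornkye, Seldor, and Cornex — 3 of the 4.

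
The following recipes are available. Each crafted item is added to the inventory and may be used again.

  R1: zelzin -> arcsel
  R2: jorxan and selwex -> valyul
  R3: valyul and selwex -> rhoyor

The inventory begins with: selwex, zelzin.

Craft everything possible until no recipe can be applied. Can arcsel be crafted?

zelzin -> arcsel (R1).

Yes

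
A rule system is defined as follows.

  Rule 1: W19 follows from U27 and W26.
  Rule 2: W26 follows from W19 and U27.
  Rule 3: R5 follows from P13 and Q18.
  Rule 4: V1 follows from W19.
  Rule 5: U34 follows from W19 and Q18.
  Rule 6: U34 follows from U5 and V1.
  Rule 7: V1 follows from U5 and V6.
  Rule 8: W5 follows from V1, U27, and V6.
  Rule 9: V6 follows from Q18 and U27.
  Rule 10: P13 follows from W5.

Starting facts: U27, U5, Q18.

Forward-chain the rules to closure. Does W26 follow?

No

W26 would need W19 and U27 (Rule 2), but W19 is never established.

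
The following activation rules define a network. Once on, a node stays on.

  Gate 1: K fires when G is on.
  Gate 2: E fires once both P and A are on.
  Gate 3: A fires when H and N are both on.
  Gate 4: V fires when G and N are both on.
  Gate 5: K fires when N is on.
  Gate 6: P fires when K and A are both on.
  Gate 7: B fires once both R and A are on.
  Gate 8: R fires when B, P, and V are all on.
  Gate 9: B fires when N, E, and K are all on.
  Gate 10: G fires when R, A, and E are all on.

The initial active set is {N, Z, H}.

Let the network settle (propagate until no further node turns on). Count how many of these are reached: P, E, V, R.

2

H and N are on, so A fires (Gate 3).
N is on, so K fires (Gate 5).
Gate 6: K and A on → P on.
P and A are on, so E fires (Gate 2).
P: reached.
E: reached.
V would need G and N (Gate 4), but G never turns on.
R would need B, P, and V (Gate 8), but V never turns on.
Reached: P and E — 2 of the 4.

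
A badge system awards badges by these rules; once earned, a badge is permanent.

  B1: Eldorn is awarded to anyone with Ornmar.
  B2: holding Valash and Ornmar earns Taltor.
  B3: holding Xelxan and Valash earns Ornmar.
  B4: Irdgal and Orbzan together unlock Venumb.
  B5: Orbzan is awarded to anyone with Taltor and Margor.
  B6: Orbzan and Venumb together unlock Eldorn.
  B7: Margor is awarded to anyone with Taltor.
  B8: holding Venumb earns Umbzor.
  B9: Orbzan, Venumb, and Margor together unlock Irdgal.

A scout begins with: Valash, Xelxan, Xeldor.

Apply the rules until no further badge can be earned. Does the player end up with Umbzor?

No

Umbzor would need Venumb (B8), but Venumb is never earned.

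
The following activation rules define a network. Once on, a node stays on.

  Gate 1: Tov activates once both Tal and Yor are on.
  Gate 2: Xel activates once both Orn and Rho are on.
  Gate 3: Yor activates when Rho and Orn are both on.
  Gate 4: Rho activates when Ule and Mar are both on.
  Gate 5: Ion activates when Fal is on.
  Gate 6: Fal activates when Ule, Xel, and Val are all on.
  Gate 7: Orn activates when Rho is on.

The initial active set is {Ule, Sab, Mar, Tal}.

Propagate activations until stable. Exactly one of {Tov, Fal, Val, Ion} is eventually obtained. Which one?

Ule and Mar are on, so Rho activates (Gate 4).
Rho is on, so Orn activates (Gate 7).
Rho and Orn are on, so Yor activates (Gate 3).
Gate 1: Tal and Yor on → Tov on.
Ion would need Fal (Gate 5), but Fal never turns on. Fal would need Ule, Xel, and Val (Gate 6), but Val never turns on. No rule produces Val, and it is not given.

Tov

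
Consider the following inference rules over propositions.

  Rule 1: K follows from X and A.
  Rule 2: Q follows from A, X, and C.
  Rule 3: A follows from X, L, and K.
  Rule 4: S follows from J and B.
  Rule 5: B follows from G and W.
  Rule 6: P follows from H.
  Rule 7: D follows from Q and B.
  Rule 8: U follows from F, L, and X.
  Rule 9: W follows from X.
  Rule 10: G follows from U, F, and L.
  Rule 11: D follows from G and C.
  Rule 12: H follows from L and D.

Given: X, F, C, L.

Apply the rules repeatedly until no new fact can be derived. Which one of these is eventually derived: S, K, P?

P

F, L, and X hold, so U follows (Rule 8).
U, F, and L hold, so G follows (Rule 10).
From G and C, Rule 11 gives D.
From L and D, Rule 12 gives H.
H holds, so P follows (Rule 6).
K would need X and A (Rule 1), but A is never established. S would need J and B (Rule 4), but J is never established.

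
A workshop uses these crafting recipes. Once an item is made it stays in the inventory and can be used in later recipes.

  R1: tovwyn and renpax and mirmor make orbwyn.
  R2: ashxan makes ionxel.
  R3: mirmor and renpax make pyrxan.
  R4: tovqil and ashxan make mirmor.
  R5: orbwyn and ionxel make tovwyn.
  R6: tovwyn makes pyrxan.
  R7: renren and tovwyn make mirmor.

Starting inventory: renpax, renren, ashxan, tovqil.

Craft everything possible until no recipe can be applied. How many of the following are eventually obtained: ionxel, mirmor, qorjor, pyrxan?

3

ashxan → ionxel (R2).
Using R4, tovqil and ashxan make mirmor.
mirmor and renpax → pyrxan (R3).
ionxel: reached.
mirmor: reached.
No rule produces qorjor, and it is not given.
pyrxan: reached.
Reached: ionxel, mirmor, and pyrxan — 3 of the 4.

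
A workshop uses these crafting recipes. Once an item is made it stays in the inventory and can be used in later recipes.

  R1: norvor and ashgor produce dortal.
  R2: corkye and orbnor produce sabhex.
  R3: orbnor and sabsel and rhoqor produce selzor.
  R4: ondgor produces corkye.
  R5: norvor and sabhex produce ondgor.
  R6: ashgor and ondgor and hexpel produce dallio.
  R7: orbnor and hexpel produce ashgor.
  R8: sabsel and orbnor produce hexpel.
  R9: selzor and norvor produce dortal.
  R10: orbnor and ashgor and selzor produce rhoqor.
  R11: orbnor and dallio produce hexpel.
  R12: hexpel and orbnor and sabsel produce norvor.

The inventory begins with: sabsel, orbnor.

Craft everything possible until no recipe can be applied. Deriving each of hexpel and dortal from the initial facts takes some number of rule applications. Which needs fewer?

hexpel

hexpel: sabsel and orbnor → hexpel (R8). [1 rule application]
dortal: sabsel and orbnor → hexpel (R8). hexpel and orbnor and sabsel → norvor (R12). orbnor and hexpel → ashgor (R7). norvor and ashgor → dortal (R1). [4 rule applications]
hexpel needs fewer.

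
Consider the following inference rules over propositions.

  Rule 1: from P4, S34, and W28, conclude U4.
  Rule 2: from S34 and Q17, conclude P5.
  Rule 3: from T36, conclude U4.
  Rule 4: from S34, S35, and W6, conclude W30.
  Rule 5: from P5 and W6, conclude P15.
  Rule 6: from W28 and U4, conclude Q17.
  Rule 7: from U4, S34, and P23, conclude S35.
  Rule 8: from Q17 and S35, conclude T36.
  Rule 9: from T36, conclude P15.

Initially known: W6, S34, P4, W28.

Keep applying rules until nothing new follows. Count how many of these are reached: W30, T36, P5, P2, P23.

From P4, S34, and W28, Rule 1 gives U4.
From W28 and U4, Rule 6 gives Q17.
From S34 and Q17, Rule 2 gives P5.
W30 would need S34, S35, and W6 (Rule 4), but S35 is never established.
T36 would need Q17 and S35 (Rule 8), but S35 is never established.
P5: reached.
No rule produces P2, and it is not given.
No rule produces P23, and it is not given.
Reached: P5 — 1 of the 5.

1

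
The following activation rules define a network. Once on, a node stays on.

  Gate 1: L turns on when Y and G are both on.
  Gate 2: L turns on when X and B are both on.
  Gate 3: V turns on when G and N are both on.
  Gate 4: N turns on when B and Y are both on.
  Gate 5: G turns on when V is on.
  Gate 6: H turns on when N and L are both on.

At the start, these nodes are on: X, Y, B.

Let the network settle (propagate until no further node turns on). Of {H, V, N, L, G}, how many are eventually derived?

X and B are on, so L turns on (Gate 2).
B and Y are on, so N turns on (Gate 4).
Gate 6: N and L on → H on.
H: reached.
V would need G and N (Gate 3), but G never turns on.
N: reached.
L: reached.
G would need V (Gate 5), but V never turns on.
Reached: H, N, and L — 3 of the 5.

3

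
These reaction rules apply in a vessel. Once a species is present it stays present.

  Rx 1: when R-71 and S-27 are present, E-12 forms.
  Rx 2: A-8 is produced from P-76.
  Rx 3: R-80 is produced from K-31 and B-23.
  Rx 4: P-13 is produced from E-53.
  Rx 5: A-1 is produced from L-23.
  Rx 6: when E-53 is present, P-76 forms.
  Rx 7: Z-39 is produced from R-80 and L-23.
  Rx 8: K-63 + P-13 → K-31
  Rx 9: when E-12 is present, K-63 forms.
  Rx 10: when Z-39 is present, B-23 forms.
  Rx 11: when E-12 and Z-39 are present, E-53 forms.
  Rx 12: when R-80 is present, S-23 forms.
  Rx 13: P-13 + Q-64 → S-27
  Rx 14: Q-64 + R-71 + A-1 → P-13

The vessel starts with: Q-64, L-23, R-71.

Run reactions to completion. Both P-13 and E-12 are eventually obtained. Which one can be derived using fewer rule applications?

P-13: L-23 present → A-1 forms (Rx 5). Q-64, R-71, and A-1 present → P-13 forms (Rx 14). [2 rule applications]
E-12: L-23 present → A-1 forms (Rx 5). Q-64, R-71, and A-1 present → P-13 forms (Rx 14). P-13 and Q-64 present → S-27 forms (Rx 13). R-71 and S-27 present → E-12 forms (Rx 1). [4 rule applications]
P-13 needs fewer.

P-13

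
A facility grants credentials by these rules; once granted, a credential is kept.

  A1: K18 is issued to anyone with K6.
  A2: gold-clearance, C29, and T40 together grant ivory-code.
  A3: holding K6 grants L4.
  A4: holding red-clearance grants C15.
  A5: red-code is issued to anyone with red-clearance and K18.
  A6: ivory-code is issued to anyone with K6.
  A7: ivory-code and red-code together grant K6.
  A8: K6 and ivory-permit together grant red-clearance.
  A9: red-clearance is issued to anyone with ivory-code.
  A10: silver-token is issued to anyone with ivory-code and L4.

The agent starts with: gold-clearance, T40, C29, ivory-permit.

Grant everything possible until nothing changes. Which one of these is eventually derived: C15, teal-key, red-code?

Holding gold-clearance, C29, and T40 grants ivory-code (A2).
Holding ivory-code grants red-clearance (A9).
Holding red-clearance grants C15 (A4).
No rule produces teal-key, and it is not given. red-code would need red-clearance and K18 (A5), but K18 is never granted.

C15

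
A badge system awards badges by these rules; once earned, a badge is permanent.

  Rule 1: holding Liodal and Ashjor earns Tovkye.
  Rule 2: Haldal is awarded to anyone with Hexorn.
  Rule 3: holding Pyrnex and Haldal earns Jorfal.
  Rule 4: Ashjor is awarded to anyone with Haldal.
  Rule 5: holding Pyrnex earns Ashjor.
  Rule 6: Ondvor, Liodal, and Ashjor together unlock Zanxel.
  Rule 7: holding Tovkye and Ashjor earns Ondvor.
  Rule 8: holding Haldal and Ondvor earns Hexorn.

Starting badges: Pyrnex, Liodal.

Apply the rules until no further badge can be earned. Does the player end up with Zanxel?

Yes

With Pyrnex, Ashjor is earned (Rule 5).
With Liodal and Ashjor, Tovkye is earned (Rule 1).
With Tovkye and Ashjor, Ondvor is earned (Rule 7).
With Ondvor, Liodal, and Ashjor, Zanxel is earned (Rule 6).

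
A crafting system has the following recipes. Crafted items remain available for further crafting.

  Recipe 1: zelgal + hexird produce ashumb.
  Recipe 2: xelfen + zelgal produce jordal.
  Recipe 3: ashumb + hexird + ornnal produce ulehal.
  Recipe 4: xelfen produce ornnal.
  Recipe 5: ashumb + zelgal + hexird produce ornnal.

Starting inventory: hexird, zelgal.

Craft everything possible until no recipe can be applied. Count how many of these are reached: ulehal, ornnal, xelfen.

2

zelgal + hexird → ashumb (Recipe 1).
ashumb + zelgal + hexird → ornnal (Recipe 5).
ashumb + hexird + ornnal → ulehal (Recipe 3).
ulehal: reached.
ornnal: reached.
No rule produces xelfen, and it is not given.
Reached: ulehal and ornnal — 2 of the 3.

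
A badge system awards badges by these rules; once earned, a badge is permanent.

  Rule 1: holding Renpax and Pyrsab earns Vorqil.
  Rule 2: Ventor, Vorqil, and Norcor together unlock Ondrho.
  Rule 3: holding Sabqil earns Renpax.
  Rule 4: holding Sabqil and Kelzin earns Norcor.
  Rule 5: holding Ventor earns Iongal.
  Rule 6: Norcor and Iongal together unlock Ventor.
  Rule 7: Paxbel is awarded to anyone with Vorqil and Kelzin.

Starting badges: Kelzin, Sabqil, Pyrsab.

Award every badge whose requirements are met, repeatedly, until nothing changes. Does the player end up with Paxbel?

Yes

With Sabqil, Renpax is earned (Rule 3).
With Renpax and Pyrsab, Vorqil is earned (Rule 1).
With Vorqil and Kelzin, Paxbel is earned (Rule 7).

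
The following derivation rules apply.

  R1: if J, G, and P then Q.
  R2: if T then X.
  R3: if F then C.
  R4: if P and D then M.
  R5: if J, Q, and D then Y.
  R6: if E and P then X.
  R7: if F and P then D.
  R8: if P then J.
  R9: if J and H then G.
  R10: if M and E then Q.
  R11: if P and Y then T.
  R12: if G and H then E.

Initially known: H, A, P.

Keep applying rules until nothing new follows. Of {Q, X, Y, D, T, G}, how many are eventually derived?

3

P holds, so J follows (R8).
J and H hold, so G follows (R9).
J, G, and P hold, so Q follows (R1).
G and H hold, so E follows (R12).
E and P hold, so X follows (R6).
Q: reached.
X: reached.
Y would need J, Q, and D (R5), but D is never established.
D would need F and P (R7), but F is never established.
T would need P and Y (R11), but Y is never established.
G: reached.
Reached: Q, X, and G — 3 of the 6.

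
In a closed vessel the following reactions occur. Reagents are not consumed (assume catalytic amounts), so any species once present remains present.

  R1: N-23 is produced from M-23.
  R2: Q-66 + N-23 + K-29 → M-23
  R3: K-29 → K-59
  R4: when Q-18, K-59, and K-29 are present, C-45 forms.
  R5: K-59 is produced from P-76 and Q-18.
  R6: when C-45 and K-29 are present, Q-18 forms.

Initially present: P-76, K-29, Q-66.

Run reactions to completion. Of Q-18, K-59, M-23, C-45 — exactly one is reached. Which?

K-59

K-29 present → K-59 forms (R3).
M-23 would need Q-66, N-23, and K-29 (R2), but N-23 never forms. Q-18 would need C-45 and K-29 (R6), but C-45 never forms. C-45 would need Q-18, K-59, and K-29 (R4), but Q-18 never forms.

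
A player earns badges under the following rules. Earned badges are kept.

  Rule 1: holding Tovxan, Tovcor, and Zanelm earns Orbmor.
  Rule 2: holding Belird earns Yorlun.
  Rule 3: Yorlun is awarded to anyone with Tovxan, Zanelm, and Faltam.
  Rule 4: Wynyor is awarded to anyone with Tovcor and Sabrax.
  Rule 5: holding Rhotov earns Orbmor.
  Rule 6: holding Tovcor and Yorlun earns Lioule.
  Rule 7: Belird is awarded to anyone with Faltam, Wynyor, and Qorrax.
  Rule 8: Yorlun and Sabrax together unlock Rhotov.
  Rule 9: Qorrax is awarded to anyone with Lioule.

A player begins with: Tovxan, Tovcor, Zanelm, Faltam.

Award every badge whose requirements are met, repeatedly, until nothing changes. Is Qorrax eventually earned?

Yes

With Tovxan, Zanelm, and Faltam, Yorlun is earned (Rule 3).
With Tovcor and Yorlun, Lioule is earned (Rule 6).
With Lioule, Qorrax is earned (Rule 9).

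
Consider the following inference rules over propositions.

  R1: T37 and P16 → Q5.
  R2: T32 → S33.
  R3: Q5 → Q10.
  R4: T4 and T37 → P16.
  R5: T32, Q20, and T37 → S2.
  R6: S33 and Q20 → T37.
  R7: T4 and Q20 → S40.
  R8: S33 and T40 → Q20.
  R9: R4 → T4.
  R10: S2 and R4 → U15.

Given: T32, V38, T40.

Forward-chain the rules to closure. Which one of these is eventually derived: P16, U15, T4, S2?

From T32, R2 gives S33.
From S33 and T40, R8 gives Q20.
S33 and Q20 hold, so T37 follows (R6).
From T32, Q20, and T37, R5 gives S2.
T4 would need R4 (R9), but R4 is never established. P16 would need T4 and T37 (R4), but T4 is never established. U15 would need S2 and R4 (R10), but R4 is never established.

S2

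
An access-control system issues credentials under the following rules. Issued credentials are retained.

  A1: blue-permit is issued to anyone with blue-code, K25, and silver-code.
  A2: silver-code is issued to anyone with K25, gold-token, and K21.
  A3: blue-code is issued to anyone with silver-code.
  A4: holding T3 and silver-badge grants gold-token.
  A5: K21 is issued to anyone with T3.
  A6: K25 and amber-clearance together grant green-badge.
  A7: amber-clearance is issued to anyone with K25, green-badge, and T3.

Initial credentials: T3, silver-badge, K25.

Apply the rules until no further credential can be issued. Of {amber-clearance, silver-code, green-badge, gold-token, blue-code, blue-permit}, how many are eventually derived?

Holding T3 grants K21 (A5).
Holding T3 and silver-badge grants gold-token (A4).
Holding K25, gold-token, and K21 grants silver-code (A2).
Holding silver-code grants blue-code (A3).
Holding blue-code, K25, and silver-code grants blue-permit (A1).
amber-clearance would need K25, green-badge, and T3 (A7), but green-badge is never granted.
silver-code: reached.
green-badge would need K25 and amber-clearance (A6), but amber-clearance is never granted.
gold-token: reached.
blue-code: reached.
blue-permit: reached.
Reached: silver-code, gold-token, blue-code, and blue-permit — 4 of the 6.

4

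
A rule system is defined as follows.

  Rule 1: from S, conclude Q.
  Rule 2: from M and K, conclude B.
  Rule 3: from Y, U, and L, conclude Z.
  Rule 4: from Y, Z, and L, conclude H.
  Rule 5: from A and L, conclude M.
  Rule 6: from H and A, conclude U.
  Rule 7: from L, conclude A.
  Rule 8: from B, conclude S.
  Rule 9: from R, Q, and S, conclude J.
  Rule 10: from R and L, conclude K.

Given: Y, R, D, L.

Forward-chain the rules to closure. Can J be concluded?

Yes

R and L hold, so K follows (Rule 10).
From L, Rule 7 gives A.
A and L hold, so M follows (Rule 5).
From M and K, Rule 2 gives B.
B holds, so S follows (Rule 8).
From S, Rule 1 gives Q.
From R, Q, and S, Rule 9 gives J.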